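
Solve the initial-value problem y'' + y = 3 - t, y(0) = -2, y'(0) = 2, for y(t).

Characteristic equation r² + 1 = 0 has discriminant (0)² - 4·(1) = -4 < 0, so r = ± i.
Hence y_h = C1*cos(t) + C2*sin(t).
For the particular solution try y_p = A0 + A1*t. Substituting and matching coefficients of each power of t gives A0 = 3, A1 = -1, so y_p = 3 - t.
General solution: y = 3 - t + C1*cos(t) + C2*sin(t).
Apply the initial conditions: y(0) = 3 + C1 = -2 and y'(0) = -1 + C2 = 2. Solving gives C1 = -5, C2 = 3.

y = 3 - t - 5*cos(t) + 3*sin(t)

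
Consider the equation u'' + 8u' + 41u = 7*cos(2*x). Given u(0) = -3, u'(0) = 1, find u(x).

u = 112*sin(2*x)/1625 + 259*cos(2*x)/1625 - 5134*cos(5*x)*exp(-4*x)/1625 - 3827*exp(-4*x)*sin(5*x)/1625

Characteristic equation r² + 8r + 41 = 0 has discriminant (8)² - 4·(41) = -100 < 0, so r = -4 ± 5i.
Hence u_h = C1*cos(5*x)*exp(-4*x) + C2*exp(-4*x)*sin(5*x).
Try u_p = A*cos(2*x) + B*sin(2*x). Substituting and equating the coefficients of cos(2x) and sin(2x) gives A = 259/1625, B = 112/1625, so u_p = 112*sin(2*x)/1625 + 259*cos(2*x)/1625.
General solution: u = 112*sin(2*x)/1625 + 259*cos(2*x)/1625 + C1*cos(5*x)*exp(-4*x) + C2*exp(-4*x)*sin(5*x).
Apply the initial conditions: u(0) = 259/1625 + C1 = -3 and u'(0) = 224/1625 - 4*C1 + 5*C2 = 1. Solving gives C1 = -5134/1625, C2 = -3827/1625.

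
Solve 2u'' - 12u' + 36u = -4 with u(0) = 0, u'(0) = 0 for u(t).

Divide through by 2: u'' - 6u' + 18u = -2.
Characteristic equation r² - 6r + 18 = 0 has discriminant (-6)² - 4·(18) = -36 < 0, so r = 3 ± 3i.
Hence u_h = C1*cos(3*t)*exp(3*t) + C2*exp(3*t)*sin(3*t).
For the particular solution try u_p = A0. Substituting and matching coefficients of each power of t gives A0 = -1/9, so u_p = -1/9.
General solution: u = -1/9 + C1*cos(3*t)*exp(3*t) + C2*exp(3*t)*sin(3*t).
Apply the initial conditions: u(0) = -1/9 + C1 = 0 and u'(0) = 3*C1 + 3*C2 = 0. Solving gives C1 = 1/9, C2 = -1/9.

u = -1/9 - exp(3*t)*sin(3*t)/9 + cos(3*t)*exp(3*t)/9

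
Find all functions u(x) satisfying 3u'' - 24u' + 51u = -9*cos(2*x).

Divide through by 3: u'' - 8u' + 17u = -3*cos(2*x).
Characteristic equation r² - 8r + 17 = 0 has discriminant (-8)² - 4·(17) = -4 < 0, so r = 4 ± i.
Hence u_h = C1*cos(x)*exp(4*x) + C2*exp(4*x)*sin(x).
Try u_p = A*cos(2*x) + B*sin(2*x). Substituting and equating the coefficients of cos(2x) and sin(2x) gives A = -39/425, B = 48/425, so u_p = -39*cos(2*x)/425 + 48*sin(2*x)/425.

u = -39*cos(2*x)/425 + 48*sin(2*x)/425 + C1*cos(x)*exp(4*x) + C2*exp(4*x)*sin(x)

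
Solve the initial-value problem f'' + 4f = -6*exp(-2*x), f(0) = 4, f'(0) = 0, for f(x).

f = -3*exp(-2*x)/4 - 3*sin(2*x)/4 + 19*cos(2*x)/4

Characteristic equation r² + 4 = 0 has discriminant (0)² - 4·(4) = -16 < 0, so r = ± 2i.
Hence f_h = C1*cos(2*x) + C2*sin(2*x).
Try f_p = A*exp(-2*x). Substituting into the equation and dividing by exp(-2*x) gives A = -3/4, so f_p = -3*exp(-2*x)/4.
General solution: f = -3*exp(-2*x)/4 + C1*cos(2*x) + C2*sin(2*x).
Apply the initial conditions: f(0) = -3/4 + C1 = 4 and f'(0) = 3/2 + 2*C2 = 0. Solving gives C1 = 19/4, C2 = -3/4.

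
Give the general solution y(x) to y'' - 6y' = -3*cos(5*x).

Characteristic equation r² - 6r = 0 factors as (r - 6)r = 0, so r = 6, 0.
Hence y_h = C1*exp(6*x) + C2.
Try y_p = A*cos(5*x) + B*sin(5*x). Substituting and equating the coefficients of cos(5x) and sin(5x) gives A = 3/61, B = 18/305, so y_p = 3*cos(5*x)/61 + 18*sin(5*x)/305.

y = C2 + 3*cos(5*x)/61 + 18*sin(5*x)/305 + C1*exp(6*x)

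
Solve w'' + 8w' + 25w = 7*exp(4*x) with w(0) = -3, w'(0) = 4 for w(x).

w = 7*exp(4*x)/73 - 640*exp(-4*x)*sin(3*x)/219 - 226*cos(3*x)*exp(-4*x)/73

Characteristic equation r² + 8r + 25 = 0 has discriminant (8)² - 4·(25) = -36 < 0, so r = -4 ± 3i.
Hence w_h = C1*cos(3*x)*exp(-4*x) + C2*exp(-4*x)*sin(3*x).
Try w_p = A*exp(4*x). Substituting into the equation and dividing by exp(4*x) gives A = 7/73, so w_p = 7*exp(4*x)/73.
General solution: w = 7*exp(4*x)/73 + C1*cos(3*x)*exp(-4*x) + C2*exp(-4*x)*sin(3*x).
Apply the initial conditions: w(0) = 7/73 + C1 = -3 and w'(0) = 28/73 - 4*C1 + 3*C2 = 4. Solving gives C1 = -226/73, C2 = -640/219.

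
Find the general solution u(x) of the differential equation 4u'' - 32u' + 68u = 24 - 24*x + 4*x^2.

u = 1012/4913 - 86*x/289 + x**2/17 + C1*cos(x)*exp(4*x) + C2*exp(4*x)*sin(x)

Divide through by 4: u'' - 8u' + 17u = 6 + x^2 - 6*x.
Characteristic equation r² - 8r + 17 = 0 has discriminant (-8)² - 4·(17) = -4 < 0, so r = 4 ± i.
Hence u_h = C1*cos(x)*exp(4*x) + C2*exp(4*x)*sin(x).
For the particular solution try u_p = A0 + A1*x + A2*x^2. Substituting and matching coefficients of each power of x gives A0 = 1012/4913, A1 = -86/289, A2 = 1/17, so u_p = 1012/4913 - 86*x/289 + x^2/17.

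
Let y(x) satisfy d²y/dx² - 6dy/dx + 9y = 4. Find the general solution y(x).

y = 4/9 + C1*exp(3*x) + C2*x*exp(3*x)

Characteristic equation r² - 6r + 9 = 0 has discriminant (-6)² - 4·(9) = 0, so r = 3 is a repeated root.
Hence y_h = (C1 + C2*x)*exp(3*x).
For the particular solution try y_p = A0. Substituting and matching coefficients of each power of x gives A0 = 4/9, so y_p = 4/9.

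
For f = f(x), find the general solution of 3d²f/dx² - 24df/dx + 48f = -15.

f = -5/16 + C1*exp(4*x) + C2*x*exp(4*x)

Divide through by 3: f'' - 8f' + 16f = -5.
Characteristic equation r² - 8r + 16 = 0 has discriminant (-8)² - 4·(16) = 0, so r = 4 is a repeated root.
Hence f_h = (C1 + C2*x)*exp(4*x).
For the particular solution try f_p = A0. Substituting and matching coefficients of each power of x gives A0 = -5/16, so f_p = -5/16.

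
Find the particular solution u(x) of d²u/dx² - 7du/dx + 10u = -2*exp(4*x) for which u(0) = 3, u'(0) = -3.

u = -11*exp(5*x)/3 + 17*exp(2*x)/3 + exp(4*x)

Characteristic equation r² - 7r + 10 = 0 factors as (r - 5)(r - 2) = 0, so r = 5, 2.
Hence u_h = C1*exp(5*x) + C2*exp(2*x).
Try u_p = A*exp(4*x). Substituting into the equation and dividing by exp(4*x) gives A = 1, so u_p = exp(4*x).
General solution: u = C1*exp(5*x) + C2*exp(2*x) + exp(4*x).
Apply the initial conditions: u(0) = 1 + C1 + C2 = 3 and u'(0) = 4 + 2*C2 + 5*C1 = -3. Solving gives C1 = -11/3, C2 = 17/3.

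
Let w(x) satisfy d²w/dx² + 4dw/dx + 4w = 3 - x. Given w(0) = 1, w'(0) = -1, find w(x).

Characteristic equation r² + 4r + 4 = 0 has discriminant (4)² - 4·(4) = 0, so r = -2 is a repeated root.
Hence w_h = (C1 + C2*x)*exp(-2*x).
For the particular solution try w_p = A0 + A1*x. Substituting and matching coefficients of each power of x gives A0 = 1, A1 = -1/4, so w_p = 1 - x/4.
General solution: w = 1 - x/4 + C1*exp(-2*x) + C2*x*exp(-2*x).
Apply the initial conditions: w(0) = 1 + C1 = 1 and w'(0) = -1/4 + C2 - 2*C1 = -1. Solving gives C1 = 0, C2 = -3/4.

w = 1 - x/4 - 3*x*exp(-2*x)/4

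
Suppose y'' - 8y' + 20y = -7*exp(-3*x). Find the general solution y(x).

Characteristic equation r² - 8r + 20 = 0 has discriminant (-8)² - 4·(20) = -16 < 0, so r = 4 ± 2i.
Hence y_h = C1*cos(2*x)*exp(4*x) + C2*exp(4*x)*sin(2*x).
Try y_p = A*exp(-3*x). Substituting into the equation and dividing by exp(-3*x) gives A = -7/53, so y_p = -7*exp(-3*x)/53.

y = -7*exp(-3*x)/53 + C1*cos(2*x)*exp(4*x) + C2*exp(4*x)*sin(2*x)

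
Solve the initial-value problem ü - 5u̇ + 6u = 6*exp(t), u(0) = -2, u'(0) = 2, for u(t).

Characteristic equation r² - 5r + 6 = 0 factors as (r - 2)(r - 3) = 0, so r = 2, 3.
Hence u_h = C1*exp(2*t) + C2*exp(3*t).
Try u_p = A*exp(t). Substituting into the equation and dividing by exp(t) gives A = 3, so u_p = 3*exp(t).
General solution: u = 3*exp(t) + C1*exp(2*t) + C2*exp(3*t).
Apply the initial conditions: u(0) = 3 + C1 + C2 = -2 and u'(0) = 3 + 2*C1 + 3*C2 = 2. Solving gives C1 = -14, C2 = 9.

u = -14*exp(2*t) + 3*exp(t) + 9*exp(3*t)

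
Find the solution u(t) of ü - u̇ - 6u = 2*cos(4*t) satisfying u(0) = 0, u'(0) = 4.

Characteristic equation r² - r - 6 = 0 factors as (r + 2)(r - 3) = 0, so r = -2, 3.
Hence u_h = C1*exp(-2*t) + C2*exp(3*t).
Try u_p = A*cos(4*t) + B*sin(4*t). Substituting and equating the coefficients of cos(4t) and sin(4t) gives A = -11/125, B = -2/125, so u_p = -11*cos(4*t)/125 - 2*sin(4*t)/125.
General solution: u = -11*cos(4*t)/125 - 2*sin(4*t)/125 + C1*exp(-2*t) + C2*exp(3*t).
Apply the initial conditions: u(0) = -11/125 + C1 + C2 = 0 and u'(0) = -8/125 - 2*C1 + 3*C2 = 4. Solving gives C1 = -19/25, C2 = 106/125.

u = -19*exp(-2*t)/25 - 11*cos(4*t)/125 - 2*sin(4*t)/125 + 106*exp(3*t)/125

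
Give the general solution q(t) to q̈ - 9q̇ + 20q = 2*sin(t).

q = 9*cos(t)/221 + 19*sin(t)/221 + C1*exp(5*t) + C2*exp(4*t)

Characteristic equation r² - 9r + 20 = 0 factors as (r - 5)(r - 4) = 0, so r = 5, 4.
Hence q_h = C1*exp(5*t) + C2*exp(4*t).
Try q_p = A*cos(t) + B*sin(t). Substituting and equating the coefficients of cos(t) and sin(t) gives A = 9/221, B = 19/221, so q_p = 9*cos(t)/221 + 19*sin(t)/221.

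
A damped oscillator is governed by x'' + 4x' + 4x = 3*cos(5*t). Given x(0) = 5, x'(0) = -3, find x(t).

x = -63*cos(5*t)/841 + 60*sin(5*t)/841 + 4268*exp(-2*t)/841 + 197*t*exp(-2*t)/29

Characteristic equation r² + 4r + 4 = 0 has discriminant (4)² - 4·(4) = 0, so r = -2 is a repeated root.
Hence x_h = (C1 + C2*t)*exp(-2*t).
Try x_p = A*cos(5*t) + B*sin(5*t). Substituting and equating the coefficients of cos(5t) and sin(5t) gives A = -63/841, B = 60/841, so x_p = -63*cos(5*t)/841 + 60*sin(5*t)/841.
General solution: x = -63*cos(5*t)/841 + 60*sin(5*t)/841 + C1*exp(-2*t) + C2*t*exp(-2*t).
Apply the initial conditions: x(0) = -63/841 + C1 = 5 and x'(0) = 300/841 + C2 - 2*C1 = -3. Solving gives C1 = 4268/841, C2 = 197/29.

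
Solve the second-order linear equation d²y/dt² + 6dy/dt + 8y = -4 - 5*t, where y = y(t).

y = -1/32 - 5*t/8 + C1*exp(-4*t) + C2*exp(-2*t)

Characteristic equation r² + 6r + 8 = 0 factors as (r + 4)(r + 2) = 0, so r = -4, -2.
Hence y_h = C1*exp(-4*t) + C2*exp(-2*t).
For the particular solution try y_p = A0 + A1*t. Substituting and matching coefficients of each power of t gives A0 = -1/32, A1 = -5/8, so y_p = -1/32 - 5*t/8.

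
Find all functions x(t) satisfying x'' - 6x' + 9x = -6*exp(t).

Characteristic equation r² - 6r + 9 = 0 has discriminant (-6)² - 4·(9) = 0, so r = 3 is a repeated root.
Hence x_h = (C1 + C2*t)*exp(3*t).
Try x_p = A*exp(t). Substituting into the equation and dividing by exp(t) gives A = -3/2, so x_p = -3*exp(t)/2.

x = -3*exp(t)/2 + C1*exp(3*t) + C2*t*exp(3*t)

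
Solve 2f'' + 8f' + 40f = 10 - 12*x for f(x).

f = 31/100 - 3*x/10 + C1*cos(4*x)*exp(-2*x) + C2*exp(-2*x)*sin(4*x)

Divide through by 2: f'' + 4f' + 20f = 5 - 6*x.
Characteristic equation r² + 4r + 20 = 0 has discriminant (4)² - 4·(20) = -64 < 0, so r = -2 ± 4i.
Hence f_h = C1*cos(4*x)*exp(-2*x) + C2*exp(-2*x)*sin(4*x).
For the particular solution try f_p = A0 + A1*x. Substituting and matching coefficients of each power of x gives A0 = 31/100, A1 = -3/10, so f_p = 31/100 - 3*x/10.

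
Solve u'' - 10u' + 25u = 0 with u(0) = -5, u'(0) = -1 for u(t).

u = -5*exp(5*t) + 24*t*exp(5*t)

Characteristic equation r² - 10r + 25 = 0 has discriminant (-10)² - 4·(25) = 0, so r = 5 is a repeated root.
Hence u_h = (C1 + C2*t)*exp(5*t).
Apply the initial conditions: u(0) = C1 = -5 and u'(0) = C2 + 5*C1 = -1. Solving gives C1 = -5, C2 = 24.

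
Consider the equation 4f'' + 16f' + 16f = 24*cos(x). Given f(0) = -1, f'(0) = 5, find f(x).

Divide through by 4: f'' + 4f' + 4f = 6*cos(x).
Characteristic equation r² + 4r + 4 = 0 has discriminant (4)² - 4·(4) = 0, so r = -2 is a repeated root.
Hence f_h = (C1 + C2*x)*exp(-2*x).
Try f_p = A*cos(x) + B*sin(x). Substituting and equating the coefficients of cos(x) and sin(x) gives A = 18/25, B = 24/25, so f_p = 18*cos(x)/25 + 24*sin(x)/25.
General solution: f = 18*cos(x)/25 + 24*sin(x)/25 + C1*exp(-2*x) + C2*x*exp(-2*x).
Apply the initial conditions: f(0) = 18/25 + C1 = -1 and f'(0) = 24/25 + C2 - 2*C1 = 5. Solving gives C1 = -43/25, C2 = 3/5.

f = -43*exp(-2*x)/25 + 18*cos(x)/25 + 24*sin(x)/25 + 3*x*exp(-2*x)/5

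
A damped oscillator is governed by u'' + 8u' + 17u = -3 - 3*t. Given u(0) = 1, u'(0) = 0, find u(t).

u = -27/289 - 3*t/17 + 316*cos(t)*exp(-4*t)/289 + 1315*exp(-4*t)*sin(t)/289

Characteristic equation r² + 8r + 17 = 0 has discriminant (8)² - 4·(17) = -4 < 0, so r = -4 ± i.
Hence u_h = C1*cos(t)*exp(-4*t) + C2*exp(-4*t)*sin(t).
For the particular solution try u_p = A0 + A1*t. Substituting and matching coefficients of each power of t gives A0 = -27/289, A1 = -3/17, so u_p = -27/289 - 3*t/17.
General solution: u = -27/289 - 3*t/17 + C1*cos(t)*exp(-4*t) + C2*exp(-4*t)*sin(t).
Apply the initial conditions: u(0) = -27/289 + C1 = 1 and u'(0) = -3/17 + C2 - 4*C1 = 0. Solving gives C1 = 316/289, C2 = 1315/289.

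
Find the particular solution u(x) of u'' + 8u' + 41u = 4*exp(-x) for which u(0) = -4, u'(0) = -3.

u = 2*exp(-x)/17 - 329*exp(-4*x)*sin(5*x)/85 - 70*cos(5*x)*exp(-4*x)/17

Characteristic equation r² + 8r + 41 = 0 has discriminant (8)² - 4·(41) = -100 < 0, so r = -4 ± 5i.
Hence u_h = C1*cos(5*x)*exp(-4*x) + C2*exp(-4*x)*sin(5*x).
Try u_p = A*exp(-x). Substituting into the equation and dividing by exp(-x) gives A = 2/17, so u_p = 2*exp(-x)/17.
General solution: u = 2*exp(-x)/17 + C1*cos(5*x)*exp(-4*x) + C2*exp(-4*x)*sin(5*x).
Apply the initial conditions: u(0) = 2/17 + C1 = -4 and u'(0) = -2/17 - 4*C1 + 5*C2 = -3. Solving gives C1 = -70/17, C2 = -329/85.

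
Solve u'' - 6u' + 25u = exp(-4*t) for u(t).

Characteristic equation r² - 6r + 25 = 0 has discriminant (-6)² - 4·(25) = -64 < 0, so r = 3 ± 4i.
Hence u_h = C1*cos(4*t)*exp(3*t) + C2*exp(3*t)*sin(4*t).
Try u_p = A*exp(-4*t). Substituting into the equation and dividing by exp(-4*t) gives A = 1/65, so u_p = exp(-4*t)/65.

u = exp(-4*t)/65 + C1*cos(4*t)*exp(3*t) + C2*exp(3*t)*sin(4*t)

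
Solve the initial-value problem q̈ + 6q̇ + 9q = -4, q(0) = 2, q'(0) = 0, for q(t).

q = -4/9 + 22*exp(-3*t)/9 + 22*t*exp(-3*t)/3

Characteristic equation r² + 6r + 9 = 0 has discriminant (6)² - 4·(9) = 0, so r = -3 is a repeated root.
Hence q_h = (C1 + C2*t)*exp(-3*t).
For the particular solution try q_p = A0. Substituting and matching coefficients of each power of t gives A0 = -4/9, so q_p = -4/9.
General solution: q = -4/9 + C1*exp(-3*t) + C2*t*exp(-3*t).
Apply the initial conditions: q(0) = -4/9 + C1 = 2 and q'(0) = C2 - 3*C1 = 0. Solving gives C1 = 22/9, C2 = 22/3.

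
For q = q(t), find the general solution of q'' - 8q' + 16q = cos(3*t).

Characteristic equation r² - 8r + 16 = 0 has discriminant (-8)² - 4·(16) = 0, so r = 4 is a repeated root.
Hence q_h = (C1 + C2*t)*exp(4*t).
Try q_p = A*cos(3*t) + B*sin(3*t). Substituting and equating the coefficients of cos(3t) and sin(3t) gives A = 7/625, B = -24/625, so q_p = -24*sin(3*t)/625 + 7*cos(3*t)/625.

q = -24*sin(3*t)/625 + 7*cos(3*t)/625 + C1*exp(4*t) + C2*t*exp(4*t)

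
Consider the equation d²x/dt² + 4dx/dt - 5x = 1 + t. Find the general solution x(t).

Characteristic equation r² + 4r - 5 = 0 factors as (r - 1)(r + 5) = 0, so r = 1, -5.
Hence x_h = C1*exp(t) + C2*exp(-5*t).
For the particular solution try x_p = A0 + A1*t. Substituting and matching coefficients of each power of t gives A0 = -9/25, A1 = -1/5, so x_p = -9/25 - t/5.

x = -9/25 - t/5 + C1*exp(t) + C2*exp(-5*t)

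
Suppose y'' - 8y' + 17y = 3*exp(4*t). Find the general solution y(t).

Characteristic equation r² - 8r + 17 = 0 has discriminant (-8)² - 4·(17) = -4 < 0, so r = 4 ± i.
Hence y_h = C1*cos(t)*exp(4*t) + C2*exp(4*t)*sin(t).
Try y_p = A*exp(4*t). Substituting into the equation and dividing by exp(4*t) gives A = 3, so y_p = 3*exp(4*t).

y = 3*exp(4*t) + C1*cos(t)*exp(4*t) + C2*exp(4*t)*sin(t)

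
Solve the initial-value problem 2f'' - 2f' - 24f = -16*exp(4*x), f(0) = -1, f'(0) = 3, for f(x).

Divide through by 2: f'' - f' - 12f = -8*exp(4*x).
Characteristic equation r² - r - 12 = 0 factors as (r + 3)(r - 4) = 0, so r = -3, 4.
Hence f_h = C1*exp(-3*x) + C2*exp(4*x).
Since exp(4*x) solves the homogeneous equation (r = 4 is a root of multiplicity 1), multiply the trial by x. Try f_p = A*x*exp(4*x). Substituting into the equation and dividing by exp(4*x) gives A = -8/7, so f_p = -8*x*exp(4*x)/7.
General solution: f = C1*exp(-3*x) + C2*exp(4*x) - 8*x*exp(4*x)/7.
Apply the initial conditions: f(0) = C1 + C2 = -1 and f'(0) = -8/7 - 3*C1 + 4*C2 = 3. Solving gives C1 = -57/49, C2 = 8/49.

f = -57*exp(-3*x)/49 + 8*exp(4*x)/49 - 8*x*exp(4*x)/7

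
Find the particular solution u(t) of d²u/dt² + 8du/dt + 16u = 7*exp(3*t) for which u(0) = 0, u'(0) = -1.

Characteristic equation r² + 8r + 16 = 0 has discriminant (8)² - 4·(16) = 0, so r = -4 is a repeated root.
Hence u_h = (C1 + C2*t)*exp(-4*t).
Try u_p = A*exp(3*t). Substituting into the equation and dividing by exp(3*t) gives A = 1/7, so u_p = exp(3*t)/7.
General solution: u = exp(3*t)/7 + C1*exp(-4*t) + C2*t*exp(-4*t).
Apply the initial conditions: u(0) = 1/7 + C1 = 0 and u'(0) = 3/7 + C2 - 4*C1 = -1. Solving gives C1 = -1/7, C2 = -2.

u = -exp(-4*t)/7 + exp(3*t)/7 - 2*t*exp(-4*t)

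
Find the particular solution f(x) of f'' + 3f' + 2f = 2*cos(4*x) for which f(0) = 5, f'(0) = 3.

Characteristic equation r² + 3r + 2 = 0 factors as (r + 2)(r + 1) = 0, so r = -2, -1.
Hence f_h = C1*exp(-2*x) + C2*exp(-x).
Try f_p = A*cos(4*x) + B*sin(4*x). Substituting and equating the coefficients of cos(4x) and sin(4x) gives A = -7/85, B = 6/85, so f_p = -7*cos(4*x)/85 + 6*sin(4*x)/85.
General solution: f = -7*cos(4*x)/85 + 6*sin(4*x)/85 + C1*exp(-2*x) + C2*exp(-x).
Apply the initial conditions: f(0) = -7/85 + C1 + C2 = 5 and f'(0) = 24/85 - C2 - 2*C1 = 3. Solving gives C1 = -39/5, C2 = 219/17.

f = -39*exp(-2*x)/5 - 7*cos(4*x)/85 + 6*sin(4*x)/85 + 219*exp(-x)/17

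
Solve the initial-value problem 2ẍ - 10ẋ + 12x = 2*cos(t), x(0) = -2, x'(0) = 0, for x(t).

x = -32*exp(2*t)/5 - sin(t)/10 + cos(t)/10 + 43*exp(3*t)/10

Divide through by 2: x'' - 5x' + 6x = cos(t).
Characteristic equation r² - 5r + 6 = 0 factors as (r - 3)(r - 2) = 0, so r = 3, 2.
Hence x_h = C1*exp(3*t) + C2*exp(2*t).
Try x_p = A*cos(t) + B*sin(t). Substituting and equating the coefficients of cos(t) and sin(t) gives A = 1/10, B = -1/10, so x_p = -sin(t)/10 + cos(t)/10.
General solution: x = -sin(t)/10 + cos(t)/10 + C1*exp(3*t) + C2*exp(2*t).
Apply the initial conditions: x(0) = 1/10 + C1 + C2 = -2 and x'(0) = -1/10 + 2*C2 + 3*C1 = 0. Solving gives C1 = 43/10, C2 = -32/5.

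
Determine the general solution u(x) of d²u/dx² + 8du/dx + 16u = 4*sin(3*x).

u = -96*cos(3*x)/625 + 28*sin(3*x)/625 + C1*exp(-4*x) + C2*x*exp(-4*x)

Characteristic equation r² + 8r + 16 = 0 has discriminant (8)² - 4·(16) = 0, so r = -4 is a repeated root.
Hence u_h = (C1 + C2*x)*exp(-4*x).
Try u_p = A*cos(3*x) + B*sin(3*x). Substituting and equating the coefficients of cos(3x) and sin(3x) gives A = -96/625, B = 28/625, so u_p = -96*cos(3*x)/625 + 28*sin(3*x)/625.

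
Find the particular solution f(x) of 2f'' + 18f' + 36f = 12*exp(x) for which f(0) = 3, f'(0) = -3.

f = -12*exp(-6*x)/7 + 3*exp(x)/14 + 9*exp(-3*x)/2

Divide through by 2: f'' + 9f' + 18f = 6*exp(x).
Characteristic equation r² + 9r + 18 = 0 factors as (r + 6)(r + 3) = 0, so r = -6, -3.
Hence f_h = C1*exp(-6*x) + C2*exp(-3*x).
Try f_p = A*exp(x). Substituting into the equation and dividing by exp(x) gives A = 3/14, so f_p = 3*exp(x)/14.
General solution: f = 3*exp(x)/14 + C1*exp(-6*x) + C2*exp(-3*x).
Apply the initial conditions: f(0) = 3/14 + C1 + C2 = 3 and f'(0) = 3/14 - 6*C1 - 3*C2 = -3. Solving gives C1 = -12/7, C2 = 9/2.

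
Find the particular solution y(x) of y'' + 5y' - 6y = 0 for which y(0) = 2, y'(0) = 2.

y = 2*exp(x)

Characteristic equation r² + 5r - 6 = 0 factors as (r - 1)(r + 6) = 0, so r = 1, -6.
Hence y_h = C1*exp(x) + C2*exp(-6*x).
Apply the initial conditions: y(0) = C1 + C2 = 2 and y'(0) = C1 - 6*C2 = 2. Solving gives C1 = 2, C2 = 0.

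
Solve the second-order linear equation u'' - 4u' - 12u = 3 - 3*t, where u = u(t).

Characteristic equation r² - 4r - 12 = 0 factors as (r + 2)(r - 6) = 0, so r = -2, 6.
Hence u_h = C1*exp(-2*t) + C2*exp(6*t).
For the particular solution try u_p = A0 + A1*t. Substituting and matching coefficients of each power of t gives A0 = -1/3, A1 = 1/4, so u_p = -1/3 + t/4.

u = -1/3 + t/4 + C1*exp(-2*t) + C2*exp(6*t)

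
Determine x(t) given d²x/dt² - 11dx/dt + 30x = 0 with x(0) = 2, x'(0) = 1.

x = -9*exp(6*t) + 11*exp(5*t)

Characteristic equation r² - 11r + 30 = 0 factors as (r - 5)(r - 6) = 0, so r = 5, 6.
Hence x_h = C1*exp(5*t) + C2*exp(6*t).
Apply the initial conditions: x(0) = C1 + C2 = 2 and x'(0) = 5*C1 + 6*C2 = 1. Solving gives C1 = 11, C2 = -9.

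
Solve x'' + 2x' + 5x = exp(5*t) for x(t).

x = exp(5*t)/40 + C1*cos(2*t)*exp(-t) + C2*exp(-t)*sin(2*t)

Characteristic equation r² + 2r + 5 = 0 has discriminant (2)² - 4·(5) = -16 < 0, so r = -1 ± 2i.
Hence x_h = C1*cos(2*t)*exp(-t) + C2*exp(-t)*sin(2*t).
Try x_p = A*exp(5*t). Substituting into the equation and dividing by exp(5*t) gives A = 1/40, so x_p = exp(5*t)/40.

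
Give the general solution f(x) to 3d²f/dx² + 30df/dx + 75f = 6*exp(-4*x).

f = 2*exp(-4*x) + C1*exp(-5*x) + C2*x*exp(-5*x)

Divide through by 3: f'' + 10f' + 25f = 2*exp(-4*x).
Characteristic equation r² + 10r + 25 = 0 has discriminant (10)² - 4·(25) = 0, so r = -5 is a repeated root.
Hence f_h = (C1 + C2*x)*exp(-5*x).
Try f_p = A*exp(-4*x). Substituting into the equation and dividing by exp(-4*x) gives A = 2, so f_p = 2*exp(-4*x).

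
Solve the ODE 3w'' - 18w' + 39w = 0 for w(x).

w = C1*cos(2*x)*exp(3*x) + C2*exp(3*x)*sin(2*x)

Divide through by 3: w'' - 6w' + 13w = 0.
Characteristic equation r² - 6r + 13 = 0 has discriminant (-6)² - 4·(13) = -16 < 0, so r = 3 ± 2i.
Hence w_h = C1*cos(2*x)*exp(3*x) + C2*exp(3*x)*sin(2*x).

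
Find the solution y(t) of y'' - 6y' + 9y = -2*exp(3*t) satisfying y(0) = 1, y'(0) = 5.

Characteristic equation r² - 6r + 9 = 0 has discriminant (-6)² - 4·(9) = 0, so r = 3 is a repeated root.
Hence y_h = (C1 + C2*t)*exp(3*t).
Since exp(3*t) solves the homogeneous equation (r = 3 is a root of multiplicity 2), multiply the trial by t^2. Try y_p = A*t^2*exp(3*t). Substituting into the equation and dividing by exp(3*t) gives A = -1, so y_p = -t^2*exp(3*t).
General solution: y = C1*exp(3*t) - t^2*exp(3*t) + C2*t*exp(3*t).
Apply the initial conditions: y(0) = C1 = 1 and y'(0) = C2 + 3*C1 = 5. Solving gives C1 = 1, C2 = 2.

y = -t**2*exp(3*t) + 2*t*exp(3*t) + exp(3*t)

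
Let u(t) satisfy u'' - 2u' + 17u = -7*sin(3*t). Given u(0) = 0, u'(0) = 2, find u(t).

u = -21*cos(3*t)/50 - 14*sin(3*t)/25 + 21*cos(4*t)*exp(t)/50 + 163*exp(t)*sin(4*t)/200

Characteristic equation r² - 2r + 17 = 0 has discriminant (-2)² - 4·(17) = -64 < 0, so r = 1 ± 4i.
Hence u_h = C1*cos(4*t)*exp(t) + C2*exp(t)*sin(4*t).
Try u_p = A*cos(3*t) + B*sin(3*t). Substituting and equating the coefficients of cos(3t) and sin(3t) gives A = -21/50, B = -14/25, so u_p = -21*cos(3*t)/50 - 14*sin(3*t)/25.
General solution: u = -21*cos(3*t)/50 - 14*sin(3*t)/25 + C1*cos(4*t)*exp(t) + C2*exp(t)*sin(4*t).
Apply the initial conditions: u(0) = -21/50 + C1 = 0 and u'(0) = -42/25 + C1 + 4*C2 = 2. Solving gives C1 = 21/50, C2 = 163/200.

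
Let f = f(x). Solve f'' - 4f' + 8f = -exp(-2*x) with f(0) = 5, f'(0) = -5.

Characteristic equation r² - 4r + 8 = 0 has discriminant (-4)² - 4·(8) = -16 < 0, so r = 2 ± 2i.
Hence f_h = C1*cos(2*x)*exp(2*x) + C2*exp(2*x)*sin(2*x).
Try f_p = A*exp(-2*x). Substituting into the equation and dividing by exp(-2*x) gives A = -1/20, so f_p = -exp(-2*x)/20.
General solution: f = -exp(-2*x)/20 + C1*cos(2*x)*exp(2*x) + C2*exp(2*x)*sin(2*x).
Apply the initial conditions: f(0) = -1/20 + C1 = 5 and f'(0) = 1/10 + 2*C1 + 2*C2 = -5. Solving gives C1 = 101/20, C2 = -38/5.

f = -exp(-2*x)/20 - 38*exp(2*x)*sin(2*x)/5 + 101*cos(2*x)*exp(2*x)/20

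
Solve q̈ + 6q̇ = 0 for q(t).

q = C2 + C1*exp(-6*t)

Characteristic equation r² + 6r = 0 factors as (r + 6)r = 0, so r = -6, 0.
Hence q_h = C1*exp(-6*t) + C2.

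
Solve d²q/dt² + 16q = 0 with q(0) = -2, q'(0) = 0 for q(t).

q = -2*cos(4*t)

Characteristic equation r² + 16 = 0 has discriminant (0)² - 4·(16) = -64 < 0, so r = ± 4i.
Hence q_h = C1*cos(4*t) + C2*sin(4*t).
Apply the initial conditions: q(0) = C1 = -2 and q'(0) = 4*C2 = 0. Solving gives C1 = -2, C2 = 0.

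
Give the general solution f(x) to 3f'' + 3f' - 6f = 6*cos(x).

f = -3*cos(x)/5 + sin(x)/5 + C1*exp(-2*x) + C2*exp(x)

Divide through by 3: f'' + f' - 2f = 2*cos(x).
Characteristic equation r² + r - 2 = 0 factors as (r + 2)(r - 1) = 0, so r = -2, 1.
Hence f_h = C1*exp(-2*x) + C2*exp(x).
Try f_p = A*cos(x) + B*sin(x). Substituting and equating the coefficients of cos(x) and sin(x) gives A = -3/5, B = 1/5, so f_p = -3*cos(x)/5 + sin(x)/5.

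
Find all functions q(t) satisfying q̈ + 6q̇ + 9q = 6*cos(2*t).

Characteristic equation r² + 6r + 9 = 0 has discriminant (6)² - 4·(9) = 0, so r = -3 is a repeated root.
Hence q_h = (C1 + C2*t)*exp(-3*t).
Try q_p = A*cos(2*t) + B*sin(2*t). Substituting and equating the coefficients of cos(2t) and sin(2t) gives A = 30/169, B = 72/169, so q_p = 30*cos(2*t)/169 + 72*sin(2*t)/169.

q = 30*cos(2*t)/169 + 72*sin(2*t)/169 + C1*exp(-3*t) + C2*t*exp(-3*t)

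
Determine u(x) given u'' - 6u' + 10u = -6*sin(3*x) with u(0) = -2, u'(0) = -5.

u = -108*cos(3*x)/325 - 6*sin(3*x)/325 - 542*cos(x)*exp(3*x)/325 + 19*exp(3*x)*sin(x)/325

Characteristic equation r² - 6r + 10 = 0 has discriminant (-6)² - 4·(10) = -4 < 0, so r = 3 ± i.
Hence u_h = C1*cos(x)*exp(3*x) + C2*exp(3*x)*sin(x).
Try u_p = A*cos(3*x) + B*sin(3*x). Substituting and equating the coefficients of cos(3x) and sin(3x) gives A = -108/325, B = -6/325, so u_p = -108*cos(3*x)/325 - 6*sin(3*x)/325.
General solution: u = -108*cos(3*x)/325 - 6*sin(3*x)/325 + C1*cos(x)*exp(3*x) + C2*exp(3*x)*sin(x).
Apply the initial conditions: u(0) = -108/325 + C1 = -2 and u'(0) = -18/325 + C2 + 3*C1 = -5. Solving gives C1 = -542/325, C2 = 19/325.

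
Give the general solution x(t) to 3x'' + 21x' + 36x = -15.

x = -5/12 + C1*exp(-3*t) + C2*exp(-4*t)

Divide through by 3: x'' + 7x' + 12x = -5.
Characteristic equation r² + 7r + 12 = 0 factors as (r + 3)(r + 4) = 0, so r = -3, -4.
Hence x_h = C1*exp(-3*t) + C2*exp(-4*t).
For the particular solution try x_p = A0. Substituting and matching coefficients of each power of t gives A0 = -5/12, so x_p = -5/12.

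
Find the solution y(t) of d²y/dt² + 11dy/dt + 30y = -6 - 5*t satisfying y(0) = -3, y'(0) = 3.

y = -5/36 - 14*exp(-5*t) - t/6 + 401*exp(-6*t)/36

Characteristic equation r² + 11r + 30 = 0 factors as (r + 5)(r + 6) = 0, so r = -5, -6.
Hence y_h = C1*exp(-5*t) + C2*exp(-6*t).
For the particular solution try y_p = A0 + A1*t. Substituting and matching coefficients of each power of t gives A0 = -5/36, A1 = -1/6, so y_p = -5/36 - t/6.
General solution: y = -5/36 - t/6 + C1*exp(-5*t) + C2*exp(-6*t).
Apply the initial conditions: y(0) = -5/36 + C1 + C2 = -3 and y'(0) = -1/6 - 6*C2 - 5*C1 = 3. Solving gives C1 = -14, C2 = 401/36.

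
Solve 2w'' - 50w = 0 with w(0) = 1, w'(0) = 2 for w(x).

w = 3*exp(-5*x)/10 + 7*exp(5*x)/10

Divide through by 2: w'' - 25w = 0.
Characteristic equation r² - 25 = 0 factors as (r - 5)(r + 5) = 0, so r = 5, -5.
Hence w_h = C1*exp(5*x) + C2*exp(-5*x).
Apply the initial conditions: w(0) = C1 + C2 = 1 and w'(0) = -5*C2 + 5*C1 = 2. Solving gives C1 = 7/10, C2 = 3/10.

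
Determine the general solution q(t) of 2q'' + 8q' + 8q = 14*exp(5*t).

q = exp(5*t)/7 + C1*exp(-2*t) + C2*t*exp(-2*t)

Divide through by 2: q'' + 4q' + 4q = 7*exp(5*t).
Characteristic equation r² + 4r + 4 = 0 has discriminant (4)² - 4·(4) = 0, so r = -2 is a repeated root.
Hence q_h = (C1 + C2*t)*exp(-2*t).
Try q_p = A*exp(5*t). Substituting into the equation and dividing by exp(5*t) gives A = 1/7, so q_p = exp(5*t)/7.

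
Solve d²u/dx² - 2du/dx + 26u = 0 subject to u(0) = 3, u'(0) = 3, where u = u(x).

u = 3*cos(5*x)*exp(x)

Characteristic equation r² - 2r + 26 = 0 has discriminant (-2)² - 4·(26) = -100 < 0, so r = 1 ± 5i.
Hence u_h = C1*cos(5*x)*exp(x) + C2*exp(x)*sin(5*x).
Apply the initial conditions: u(0) = C1 = 3 and u'(0) = C1 + 5*C2 = 3. Solving gives C1 = 3, C2 = 0.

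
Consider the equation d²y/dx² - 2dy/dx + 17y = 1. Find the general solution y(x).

Characteristic equation r² - 2r + 17 = 0 has discriminant (-2)² - 4·(17) = -64 < 0, so r = 1 ± 4i.
Hence y_h = C1*cos(4*x)*exp(x) + C2*exp(x)*sin(4*x).
For the particular solution try y_p = A0. Substituting and matching coefficients of each power of x gives A0 = 1/17, so y_p = 1/17.

y = 1/17 + C1*cos(4*x)*exp(x) + C2*exp(x)*sin(4*x)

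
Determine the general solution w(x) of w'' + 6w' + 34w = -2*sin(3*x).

Characteristic equation r² + 6r + 34 = 0 has discriminant (6)² - 4·(34) = -100 < 0, so r = -3 ± 5i.
Hence w_h = C1*cos(5*x)*exp(-3*x) + C2*exp(-3*x)*sin(5*x).
Try w_p = A*cos(3*x) + B*sin(3*x). Substituting and equating the coefficients of cos(3x) and sin(3x) gives A = 36/949, B = -50/949, so w_p = -50*sin(3*x)/949 + 36*cos(3*x)/949.

w = -50*sin(3*x)/949 + 36*cos(3*x)/949 + C1*cos(5*x)*exp(-3*x) + C2*exp(-3*x)*sin(5*x)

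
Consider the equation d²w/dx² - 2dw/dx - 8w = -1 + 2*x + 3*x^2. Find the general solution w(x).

w = 3/64 - 3*x**2/8 - x/16 + C1*exp(4*x) + C2*exp(-2*x)

Characteristic equation r² - 2r - 8 = 0 factors as (r - 4)(r + 2) = 0, so r = 4, -2.
Hence w_h = C1*exp(4*x) + C2*exp(-2*x).
For the particular solution try w_p = A0 + A1*x + A2*x^2. Substituting and matching coefficients of each power of x gives A0 = 3/64, A1 = -1/16, A2 = -3/8, so w_p = 3/64 - 3*x^2/8 - x/16.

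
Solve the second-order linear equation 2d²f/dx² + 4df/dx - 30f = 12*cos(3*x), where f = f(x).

f = -4*cos(3*x)/17 + sin(3*x)/17 + C1*exp(-5*x) + C2*exp(3*x)

Divide through by 2: f'' + 2f' - 15f = 6*cos(3*x).
Characteristic equation r² + 2r - 15 = 0 factors as (r + 5)(r - 3) = 0, so r = -5, 3.
Hence f_h = C1*exp(-5*x) + C2*exp(3*x).
Try f_p = A*cos(3*x) + B*sin(3*x). Substituting and equating the coefficients of cos(3x) and sin(3x) gives A = -4/17, B = 1/17, so f_p = -4*cos(3*x)/17 + sin(3*x)/17.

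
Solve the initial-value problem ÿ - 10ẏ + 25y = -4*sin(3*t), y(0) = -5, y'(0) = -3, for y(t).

Characteristic equation r² - 10r + 25 = 0 has discriminant (-10)² - 4·(25) = 0, so r = 5 is a repeated root.
Hence y_h = (C1 + C2*t)*exp(5*t).
Try y_p = A*cos(3*t) + B*sin(3*t). Substituting and equating the coefficients of cos(3t) and sin(3t) gives A = -30/289, B = -16/289, so y_p = -30*cos(3*t)/289 - 16*sin(3*t)/289.
General solution: y = -30*cos(3*t)/289 - 16*sin(3*t)/289 + C1*exp(5*t) + C2*t*exp(5*t).
Apply the initial conditions: y(0) = -30/289 + C1 = -5 and y'(0) = -48/289 + C2 + 5*C1 = -3. Solving gives C1 = -1415/289, C2 = 368/17.

y = -1415*exp(5*t)/289 - 30*cos(3*t)/289 - 16*sin(3*t)/289 + 368*t*exp(5*t)/17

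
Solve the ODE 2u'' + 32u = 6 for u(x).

u = 3/16 + C1*cos(4*x) + C2*sin(4*x)

Divide through by 2: u'' + 16u = 3.
Characteristic equation r² + 16 = 0 has discriminant (0)² - 4·(16) = -64 < 0, so r = ± 4i.
Hence u_h = C1*cos(4*x) + C2*sin(4*x).
For the particular solution try u_p = A0. Substituting and matching coefficients of each power of x gives A0 = 3/16, so u_p = 3/16.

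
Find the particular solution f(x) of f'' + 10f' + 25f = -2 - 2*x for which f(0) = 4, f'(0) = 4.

f = -6/125 - 2*x/25 + 506*exp(-5*x)/125 + 608*x*exp(-5*x)/25

Characteristic equation r² + 10r + 25 = 0 has discriminant (10)² - 4·(25) = 0, so r = -5 is a repeated root.
Hence f_h = (C1 + C2*x)*exp(-5*x).
For the particular solution try f_p = A0 + A1*x. Substituting and matching coefficients of each power of x gives A0 = -6/125, A1 = -2/25, so f_p = -6/125 - 2*x/25.
General solution: f = -6/125 - 2*x/25 + C1*exp(-5*x) + C2*x*exp(-5*x).
Apply the initial conditions: f(0) = -6/125 + C1 = 4 and f'(0) = -2/25 + C2 - 5*C1 = 4. Solving gives C1 = 506/125, C2 = 608/25.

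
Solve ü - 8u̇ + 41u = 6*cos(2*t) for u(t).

Characteristic equation r² - 8r + 41 = 0 has discriminant (-8)² - 4·(41) = -100 < 0, so r = 4 ± 5i.
Hence u_h = C1*cos(5*t)*exp(4*t) + C2*exp(4*t)*sin(5*t).
Try u_p = A*cos(2*t) + B*sin(2*t). Substituting and equating the coefficients of cos(2t) and sin(2t) gives A = 222/1625, B = -96/1625, so u_p = -96*sin(2*t)/1625 + 222*cos(2*t)/1625.

u = -96*sin(2*t)/1625 + 222*cos(2*t)/1625 + C1*cos(5*t)*exp(4*t) + C2*exp(4*t)*sin(5*t)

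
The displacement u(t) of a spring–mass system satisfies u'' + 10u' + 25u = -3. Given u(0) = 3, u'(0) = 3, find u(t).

u = -3/25 + 78*exp(-5*t)/25 + 93*t*exp(-5*t)/5

Characteristic equation r² + 10r + 25 = 0 has discriminant (10)² - 4·(25) = 0, so r = -5 is a repeated root.
Hence u_h = (C1 + C2*t)*exp(-5*t).
For the particular solution try u_p = A0. Substituting and matching coefficients of each power of t gives A0 = -3/25, so u_p = -3/25.
General solution: u = -3/25 + C1*exp(-5*t) + C2*t*exp(-5*t).
Apply the initial conditions: u(0) = -3/25 + C1 = 3 and u'(0) = C2 - 5*C1 = 3. Solving gives C1 = 78/25, C2 = 93/5.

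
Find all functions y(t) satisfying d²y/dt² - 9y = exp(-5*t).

Characteristic equation r² - 9 = 0 factors as (r - 3)(r + 3) = 0, so r = 3, -3.
Hence y_h = C1*exp(3*t) + C2*exp(-3*t).
Try y_p = A*exp(-5*t). Substituting into the equation and dividing by exp(-5*t) gives A = 1/16, so y_p = exp(-5*t)/16.

y = exp(-5*t)/16 + C1*exp(3*t) + C2*exp(-3*t)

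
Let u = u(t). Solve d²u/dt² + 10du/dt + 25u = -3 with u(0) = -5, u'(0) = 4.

Characteristic equation r² + 10r + 25 = 0 has discriminant (10)² - 4·(25) = 0, so r = -5 is a repeated root.
Hence u_h = (C1 + C2*t)*exp(-5*t).
For the particular solution try u_p = A0. Substituting and matching coefficients of each power of t gives A0 = -3/25, so u_p = -3/25.
General solution: u = -3/25 + C1*exp(-5*t) + C2*t*exp(-5*t).
Apply the initial conditions: u(0) = -3/25 + C1 = -5 and u'(0) = C2 - 5*C1 = 4. Solving gives C1 = -122/25, C2 = -102/5.

u = -3/25 - 122*exp(-5*t)/25 - 102*t*exp(-5*t)/5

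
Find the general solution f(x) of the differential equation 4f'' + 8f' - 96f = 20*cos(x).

Divide through by 4: f'' + 2f' - 24f = 5*cos(x).
Characteristic equation r² + 2r - 24 = 0 factors as (r + 6)(r - 4) = 0, so r = -6, 4.
Hence f_h = C1*exp(-6*x) + C2*exp(4*x).
Try f_p = A*cos(x) + B*sin(x). Substituting and equating the coefficients of cos(x) and sin(x) gives A = -125/629, B = 10/629, so f_p = -125*cos(x)/629 + 10*sin(x)/629.

f = -125*cos(x)/629 + 10*sin(x)/629 + C1*exp(-6*x) + C2*exp(4*x)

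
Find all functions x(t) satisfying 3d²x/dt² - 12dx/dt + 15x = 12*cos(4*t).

x = -64*sin(4*t)/377 - 44*cos(4*t)/377 + C1*cos(t)*exp(2*t) + C2*exp(2*t)*sin(t)

Divide through by 3: x'' - 4x' + 5x = 4*cos(4*t).
Characteristic equation r² - 4r + 5 = 0 has discriminant (-4)² - 4·(5) = -4 < 0, so r = 2 ± i.
Hence x_h = C1*cos(t)*exp(2*t) + C2*exp(2*t)*sin(t).
Try x_p = A*cos(4*t) + B*sin(4*t). Substituting and equating the coefficients of cos(4t) and sin(4t) gives A = -44/377, B = -64/377, so x_p = -64*sin(4*t)/377 - 44*cos(4*t)/377.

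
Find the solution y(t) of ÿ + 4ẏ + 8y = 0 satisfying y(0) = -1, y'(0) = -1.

Characteristic equation r² + 4r + 8 = 0 has discriminant (4)² - 4·(8) = -16 < 0, so r = -2 ± 2i.
Hence y_h = C1*cos(2*t)*exp(-2*t) + C2*exp(-2*t)*sin(2*t).
Apply the initial conditions: y(0) = C1 = -1 and y'(0) = -2*C1 + 2*C2 = -1. Solving gives C1 = -1, C2 = -3/2.

y = -cos(2*t)*exp(-2*t) - 3*exp(-2*t)*sin(2*t)/2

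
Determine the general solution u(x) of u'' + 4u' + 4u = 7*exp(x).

u = 7*exp(x)/9 + C1*exp(-2*x) + C2*x*exp(-2*x)

Characteristic equation r² + 4r + 4 = 0 has discriminant (4)² - 4·(4) = 0, so r = -2 is a repeated root.
Hence u_h = (C1 + C2*x)*exp(-2*x).
Try u_p = A*exp(x). Substituting into the equation and dividing by exp(x) gives A = 7/9, so u_p = 7*exp(x)/9.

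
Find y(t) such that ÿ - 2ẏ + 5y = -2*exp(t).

y = -exp(t)/2 + C1*cos(2*t)*exp(t) + C2*exp(t)*sin(2*t)

Characteristic equation r² - 2r + 5 = 0 has discriminant (-2)² - 4·(5) = -16 < 0, so r = 1 ± 2i.
Hence y_h = C1*cos(2*t)*exp(t) + C2*exp(t)*sin(2*t).
Try y_p = A*exp(t). Substituting into the equation and dividing by exp(t) gives A = -1/2, so y_p = -exp(t)/2.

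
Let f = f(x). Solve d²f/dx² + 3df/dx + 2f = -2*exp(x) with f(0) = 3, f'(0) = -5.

Characteristic equation r² + 3r + 2 = 0 factors as (r + 1)(r + 2) = 0, so r = -1, -2.
Hence f_h = C1*exp(-x) + C2*exp(-2*x).
Try f_p = A*exp(x). Substituting into the equation and dividing by exp(x) gives A = -1/3, so f_p = -exp(x)/3.
General solution: f = -exp(x)/3 + C1*exp(-x) + C2*exp(-2*x).
Apply the initial conditions: f(0) = -1/3 + C1 + C2 = 3 and f'(0) = -1/3 - C1 - 2*C2 = -5. Solving gives C1 = 2, C2 = 4/3.

f = 2*exp(-x) - exp(x)/3 + 4*exp(-2*x)/3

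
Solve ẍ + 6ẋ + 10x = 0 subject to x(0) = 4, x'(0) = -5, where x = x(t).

x = 4*cos(t)*exp(-3*t) + 7*exp(-3*t)*sin(t)

Characteristic equation r² + 6r + 10 = 0 has discriminant (6)² - 4·(10) = -4 < 0, so r = -3 ± i.
Hence x_h = C1*cos(t)*exp(-3*t) + C2*exp(-3*t)*sin(t).
Apply the initial conditions: x(0) = C1 = 4 and x'(0) = C2 - 3*C1 = -5. Solving gives C1 = 4, C2 = 7.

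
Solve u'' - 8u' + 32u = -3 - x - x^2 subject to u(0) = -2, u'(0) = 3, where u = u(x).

u = -53/512 - 3*x/64 - x**2/32 - 971*cos(4*x)*exp(4*x)/512 + 1361*exp(4*x)*sin(4*x)/512

Characteristic equation r² - 8r + 32 = 0 has discriminant (-8)² - 4·(32) = -64 < 0, so r = 4 ± 4i.
Hence u_h = C1*cos(4*x)*exp(4*x) + C2*exp(4*x)*sin(4*x).
For the particular solution try u_p = A0 + A1*x + A2*x^2. Substituting and matching coefficients of each power of x gives A0 = -53/512, A1 = -3/64, A2 = -1/32, so u_p = -53/512 - 3*x/64 - x^2/32.
General solution: u = -53/512 - 3*x/64 - x^2/32 + C1*cos(4*x)*exp(4*x) + C2*exp(4*x)*sin(4*x).
Apply the initial conditions: u(0) = -53/512 + C1 = -2 and u'(0) = -3/64 + 4*C1 + 4*C2 = 3. Solving gives C1 = -971/512, C2 = 1361/512.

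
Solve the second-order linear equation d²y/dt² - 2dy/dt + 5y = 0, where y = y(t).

Characteristic equation r² - 2r + 5 = 0 has discriminant (-2)² - 4·(5) = -16 < 0, so r = 1 ± 2i.
Hence y_h = C1*cos(2*t)*exp(t) + C2*exp(t)*sin(2*t).

y = C1*cos(2*t)*exp(t) + C2*exp(t)*sin(2*t)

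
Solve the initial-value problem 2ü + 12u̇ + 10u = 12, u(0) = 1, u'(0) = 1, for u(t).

Divide through by 2: u'' + 6u' + 5u = 6.
Characteristic equation r² + 6r + 5 = 0 factors as (r + 5)(r + 1) = 0, so r = -5, -1.
Hence u_h = C1*exp(-5*t) + C2*exp(-t).
For the particular solution try u_p = A0. Substituting and matching coefficients of each power of t gives A0 = 6/5, so u_p = 6/5.
General solution: u = 6/5 + C1*exp(-5*t) + C2*exp(-t).
Apply the initial conditions: u(0) = 6/5 + C1 + C2 = 1 and u'(0) = -C2 - 5*C1 = 1. Solving gives C1 = -1/5, C2 = 0.

u = 6/5 - exp(-5*t)/5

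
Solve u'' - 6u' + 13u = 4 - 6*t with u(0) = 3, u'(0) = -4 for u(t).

Characteristic equation r² - 6r + 13 = 0 has discriminant (-6)² - 4·(13) = -16 < 0, so r = 3 ± 2i.
Hence u_h = C1*cos(2*t)*exp(3*t) + C2*exp(3*t)*sin(2*t).
For the particular solution try u_p = A0 + A1*t. Substituting and matching coefficients of each power of t gives A0 = 16/169, A1 = -6/13, so u_p = 16/169 - 6*t/13.
General solution: u = 16/169 - 6*t/13 + C1*cos(2*t)*exp(3*t) + C2*exp(3*t)*sin(2*t).
Apply the initial conditions: u(0) = 16/169 + C1 = 3 and u'(0) = -6/13 + 2*C2 + 3*C1 = -4. Solving gives C1 = 491/169, C2 = -2071/338.

u = 16/169 - 6*t/13 - 2071*exp(3*t)*sin(2*t)/338 + 491*cos(2*t)*exp(3*t)/169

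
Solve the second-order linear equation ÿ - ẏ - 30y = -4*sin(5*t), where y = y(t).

Characteristic equation r² - r - 30 = 0 factors as (r - 6)(r + 5) = 0, so r = 6, -5.
Hence y_h = C1*exp(6*t) + C2*exp(-5*t).
Try y_p = A*cos(5*t) + B*sin(5*t). Substituting and equating the coefficients of cos(5t) and sin(5t) gives A = -2/305, B = 22/305, so y_p = -2*cos(5*t)/305 + 22*sin(5*t)/305.

y = -2*cos(5*t)/305 + 22*sin(5*t)/305 + C1*exp(6*t) + C2*exp(-5*t)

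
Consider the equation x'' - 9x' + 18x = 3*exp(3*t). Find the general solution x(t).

Characteristic equation r² - 9r + 18 = 0 factors as (r - 3)(r - 6) = 0, so r = 3, 6.
Hence x_h = C1*exp(3*t) + C2*exp(6*t).
Since exp(3*t) solves the homogeneous equation (r = 3 is a root of multiplicity 1), multiply the trial by t. Try x_p = A*t*exp(3*t). Substituting into the equation and dividing by exp(3*t) gives A = -1, so x_p = -t*exp(3*t).

x = C1*exp(3*t) + C2*exp(6*t) - t*exp(3*t)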